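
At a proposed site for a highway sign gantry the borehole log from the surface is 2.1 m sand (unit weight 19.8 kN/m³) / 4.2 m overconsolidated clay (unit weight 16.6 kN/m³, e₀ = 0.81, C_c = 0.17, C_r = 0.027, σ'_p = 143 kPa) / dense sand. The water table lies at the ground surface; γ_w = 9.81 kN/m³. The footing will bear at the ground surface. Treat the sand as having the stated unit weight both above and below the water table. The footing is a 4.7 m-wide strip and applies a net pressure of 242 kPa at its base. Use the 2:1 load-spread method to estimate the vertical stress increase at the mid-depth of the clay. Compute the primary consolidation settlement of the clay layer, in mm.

S_c ≈ 60.6 mm

Mid-depth of clay below the ground surface: z = 2.1 + 4.2/2 = 4.2 m.
Total vertical stress at mid-clay: σ_v = 19.8×2.1 + 16.6×2.1 = 76.44 kPa.
Pore pressure: u = 9.81×(4.2 − 0) = 41.202 kPa.
Initial effective stress: σ'_0 = σ_v − u = 76.44 − 41.202 = 35.238 kPa.
Stress increase at mid-clay by the 2:1 spreading method:
Δσ = qB/(B+z) = 242×4.7/(4.7+4.2) = 127.8 kPa
Final effective stress: σ'_f = 35.238 + 127.8 = 163.04 kPa.
σ'_f = 163.04 > σ'_p = 143 kPa, so the stress path crosses the preconsolidation pressure — recompression up to σ'_p, then virgin compression beyond:
S_c = H/(1+e₀)·[C_r·log₁₀(σ'_p/σ'_0) + C_c·log₁₀(σ'_f/σ'_p)]
    = 4.2/1.81 × [0.027×log₁₀(143/35.238) + 0.17×log₁₀(163.04/143)]
    = 2.3204 × [0.016425 + 0.0096829] = 0.06058 m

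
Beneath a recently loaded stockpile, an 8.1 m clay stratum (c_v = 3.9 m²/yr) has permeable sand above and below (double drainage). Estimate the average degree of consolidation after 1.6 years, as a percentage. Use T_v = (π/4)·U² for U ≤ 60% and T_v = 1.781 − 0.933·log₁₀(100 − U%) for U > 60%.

U ≈ 68.3 %

Drainage path length: H_d = H/2 = 4.05 m (double drainage).
T_v = c_v·t/H_d² = 3.9×1.6/4.05² = 0.38043.
T_v = 0.38043 corresponds to the U > 60% branch:
U = 1 − 10^((1.781 − T_v)/0.933)/100 = 0.6829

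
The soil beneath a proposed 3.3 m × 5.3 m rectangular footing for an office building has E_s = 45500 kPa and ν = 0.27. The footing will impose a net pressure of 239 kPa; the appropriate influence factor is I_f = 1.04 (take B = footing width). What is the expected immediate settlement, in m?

Immediate (elastic) settlement: S_e = q·B·(1−ν²)/E_s · I_f.
S_e = 239 × 3.3 × (1 − 0.27²) / 45500 × 1.04
    = 239 × 3.3 × 0.9271 / 45500 × 1.04
    = 0.01671 m

S_e ≈ 0.0167 m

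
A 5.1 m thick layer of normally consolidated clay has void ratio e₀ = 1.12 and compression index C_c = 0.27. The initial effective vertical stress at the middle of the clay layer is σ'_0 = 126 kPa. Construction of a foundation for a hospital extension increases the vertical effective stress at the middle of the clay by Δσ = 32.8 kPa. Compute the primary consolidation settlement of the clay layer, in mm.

S_c ≈ 65.3 mm

Final effective stress: σ'_f = σ'_0 + Δσ = 126 + 32.8 = 158.8 kPa.
Normally consolidated clay, so the full stress increment lies on the virgin compression line:
S_c = C_c·H/(1+e₀)·log₁₀(σ'_f/σ'_0) = 0.27×5.1/(1+1.12)×log₁₀(158.8/126)
    = 0.64953 × 0.10048 = 0.06526 m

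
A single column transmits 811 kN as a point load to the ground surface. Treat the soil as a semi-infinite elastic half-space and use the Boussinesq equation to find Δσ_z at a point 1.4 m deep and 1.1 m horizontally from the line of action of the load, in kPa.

Δσ_z ≈ 59.4 kPa

Boussinesq vertical stress below a point load on an elastic half-space:
Δσ_z = 3P/(2πz²) · [1 + (r/z)²]^(−5/2)
r/z = 1.1/1.4 = 0.78571; [1+(r/z)²]^(−5/2) = 0.3006.
Δσ_z = 3×811/(2π×1.4²) × 0.3006 = 197.56 × 0.3006 = 59.39 kPa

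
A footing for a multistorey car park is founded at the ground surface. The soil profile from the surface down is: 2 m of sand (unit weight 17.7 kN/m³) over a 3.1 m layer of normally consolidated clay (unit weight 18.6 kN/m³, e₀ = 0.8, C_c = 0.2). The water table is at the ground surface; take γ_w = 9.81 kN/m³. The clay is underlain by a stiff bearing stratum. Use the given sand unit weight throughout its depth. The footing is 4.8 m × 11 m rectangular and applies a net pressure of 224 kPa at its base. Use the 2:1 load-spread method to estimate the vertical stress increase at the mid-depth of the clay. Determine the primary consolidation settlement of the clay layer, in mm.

S_c ≈ 219 mm

Mid-depth of clay below the ground surface: z = 2 + 3.1/2 = 3.55 m.
Total vertical stress at mid-clay: σ_v = 17.7×2 + 18.6×1.55 = 64.23 kPa.
Pore pressure: u = 9.81×(3.55 − 0) = 34.825 kPa.
Initial effective stress: σ'_0 = σ_v − u = 64.23 − 34.825 = 29.405 kPa.
Stress increase at mid-clay by the 2:1 spreading method:
Δσ = qBL/((B+z)(L+z)) = 224×4.8×11/((4.8+3.55)(11+3.55)) = 97.349 kPa
Final effective stress: σ'_f = σ'_0 + Δσ = 29.405 + 97.349 = 126.75 kPa.
Normally consolidated clay, so the full stress increment lies on the virgin compression line:
S_c = C_c·H/(1+e₀)·log₁₀(σ'_f/σ'_0) = 0.2×3.1/(1+0.8)×log₁₀(126.75/29.405)
    = 0.34444 × 0.63453 = 0.2186 m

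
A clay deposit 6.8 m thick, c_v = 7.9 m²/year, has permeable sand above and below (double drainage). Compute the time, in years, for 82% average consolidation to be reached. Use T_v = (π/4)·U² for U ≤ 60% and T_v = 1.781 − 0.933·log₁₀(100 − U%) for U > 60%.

t ≈ 0.892 years

Drainage path length: H_d = H/2 = 3.4 m (double drainage).
U > 60%: T_v = 1.781 − 0.933·log₁₀(100 − 82) = 0.60983.
t = T_v·H_d²/c_v = 0.60983×3.4²/7.9 = 0.8924 years.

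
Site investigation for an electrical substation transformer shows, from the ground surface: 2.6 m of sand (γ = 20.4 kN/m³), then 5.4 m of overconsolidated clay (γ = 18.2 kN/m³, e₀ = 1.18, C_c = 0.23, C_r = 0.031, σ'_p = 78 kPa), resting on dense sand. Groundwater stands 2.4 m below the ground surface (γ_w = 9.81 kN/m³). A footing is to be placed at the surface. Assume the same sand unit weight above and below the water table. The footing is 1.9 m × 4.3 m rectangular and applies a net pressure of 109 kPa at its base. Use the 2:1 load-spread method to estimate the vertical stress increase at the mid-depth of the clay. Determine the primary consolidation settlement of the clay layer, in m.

Mid-depth of clay below the ground surface: z = 2.6 + 5.4/2 = 5.3 m.
Total vertical stress at mid-clay: σ_v = 20.4×2.6 + 18.2×2.7 = 102.18 kPa.
Pore pressure: u = 9.81×(5.3 − 2.4) = 28.449 kPa.
Initial effective stress: σ'_0 = σ_v − u = 102.18 − 28.449 = 73.731 kPa.
Stress increase at mid-clay by the 2:1 spreading method:
Δσ = qBL/((B+z)(L+z)) = 109×1.9×4.3/((1.9+5.3)(4.3+5.3)) = 12.884 kPa
Final effective stress: σ'_f = 73.731 + 12.884 = 86.615 kPa.
σ'_f = 86.615 > σ'_p = 78 kPa, so the stress path crosses the preconsolidation pressure — recompression up to σ'_p, then virgin compression beyond:
S_c = H/(1+e₀)·[C_r·log₁₀(σ'_p/σ'_0) + C_c·log₁₀(σ'_f/σ'_p)]
    = 5.4/2.18 × [0.031×log₁₀(78/73.731) + 0.23×log₁₀(86.615/78)]
    = 2.4771 × [0.00075778 + 0.010465] = 0.0278 m

S_c ≈ 0.0278 m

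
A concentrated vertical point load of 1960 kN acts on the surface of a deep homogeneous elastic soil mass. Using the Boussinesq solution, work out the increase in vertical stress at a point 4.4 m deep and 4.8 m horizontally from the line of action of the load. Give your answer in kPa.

Δσ_z ≈ 6.81 kPa

Boussinesq vertical stress below a point load on an elastic half-space:
Δσ_z = 3P/(2πz²) · [1 + (r/z)²]^(−5/2)
r/z = 4.8/4.4 = 1.0909; [1+(r/z)²]^(−5/2) = 0.14088.
Δσ_z = 3×1960/(2π×4.4²) × 0.14088 = 48.338 × 0.14088 = 6.81 kPa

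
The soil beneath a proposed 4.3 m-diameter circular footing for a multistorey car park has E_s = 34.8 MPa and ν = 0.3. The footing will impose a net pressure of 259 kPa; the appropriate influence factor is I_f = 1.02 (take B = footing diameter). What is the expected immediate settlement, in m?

Immediate (elastic) settlement: S_e = q·B·(1−ν²)/E_s · I_f.
E_s = 34.8 MPa = 34800 kPa.
S_e = 259 × 4.3 × (1 − 0.3²) / 34800 × 1.02
    = 259 × 4.3 × 0.91 / 34800 × 1.02
    = 0.02971 m

S_e ≈ 0.0297 m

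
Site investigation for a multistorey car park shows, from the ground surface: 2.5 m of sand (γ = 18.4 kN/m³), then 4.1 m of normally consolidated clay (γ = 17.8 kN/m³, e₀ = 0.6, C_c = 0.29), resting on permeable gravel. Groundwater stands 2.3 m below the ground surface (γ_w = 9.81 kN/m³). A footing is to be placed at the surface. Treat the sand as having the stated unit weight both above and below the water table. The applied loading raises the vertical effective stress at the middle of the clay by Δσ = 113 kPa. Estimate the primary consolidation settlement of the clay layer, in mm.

Mid-depth of clay below the ground surface: z = 2.5 + 4.1/2 = 4.55 m.
Total vertical stress at mid-clay: σ_v = 18.4×2.5 + 17.8×2.05 = 82.49 kPa.
Pore pressure: u = 9.81×(4.55 − 2.3) = 22.073 kPa.
Initial effective stress: σ'_0 = σ_v − u = 82.49 − 22.073 = 60.417 kPa.
Final effective stress: σ'_f = σ'_0 + Δσ = 60.417 + 113 = 173.42 kPa.
Normally consolidated clay, so the full stress increment lies on the virgin compression line:
S_c = C_c·H/(1+e₀)·log₁₀(σ'_f/σ'_0) = 0.29×4.1/(1+0.6)×log₁₀(173.42/60.417)
    = 0.74312 × 0.45794 = 0.3403 m

S_c ≈ 340 mm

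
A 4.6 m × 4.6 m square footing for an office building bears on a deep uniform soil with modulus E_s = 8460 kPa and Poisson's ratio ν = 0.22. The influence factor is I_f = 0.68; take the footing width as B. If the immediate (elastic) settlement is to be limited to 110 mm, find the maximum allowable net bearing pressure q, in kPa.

S_e = q·B·(1−ν²)/E_s · I_f  ⇒  q = S_e·E_s / (B·(1−ν²)·I_f).
q = 0.11 × 8460 / (4.6 × 0.9516 × 0.68) = 312.6 kPa

q ≈ 313 kPa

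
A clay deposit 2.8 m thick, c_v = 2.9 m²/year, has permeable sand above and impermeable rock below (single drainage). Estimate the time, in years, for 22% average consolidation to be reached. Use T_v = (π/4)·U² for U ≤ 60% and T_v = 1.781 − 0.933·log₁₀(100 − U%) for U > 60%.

t ≈ 0.103 years

Drainage path length: H_d = H = 2.8 m (single drainage).
U ≤ 60%: T_v = (π/4)·U² = (π/4)×0.22² = 0.038013.
t = T_v·H_d²/c_v = 0.038013×2.8²/2.9 = 0.1028 years.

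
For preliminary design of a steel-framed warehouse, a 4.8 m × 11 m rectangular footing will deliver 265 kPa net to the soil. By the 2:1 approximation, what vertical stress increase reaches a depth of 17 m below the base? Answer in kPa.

Δσ_z ≈ 22.9 kPa

By the 2:1 method the load spreads at 1 horizontal : 2 vertical, so at depth z the loaded area has grown by z in each plan dimension:
Δσ = qBL/((B+z)(L+z)) = 265×4.8×11/((4.8+17)(11+17)) = 22.923 kPa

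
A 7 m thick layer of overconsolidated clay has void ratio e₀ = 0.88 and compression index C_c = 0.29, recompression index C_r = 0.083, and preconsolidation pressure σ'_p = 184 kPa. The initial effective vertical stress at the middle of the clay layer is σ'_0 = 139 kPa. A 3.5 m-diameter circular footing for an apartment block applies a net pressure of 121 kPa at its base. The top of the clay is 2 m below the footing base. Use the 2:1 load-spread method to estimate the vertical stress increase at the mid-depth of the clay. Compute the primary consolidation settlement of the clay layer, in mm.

Mid-depth of clay below the footing base: z = 2 + 7/2 = 5.5 m.
Stress increase at mid-clay by the 2:1 spreading method:
Δσ ≈ qD²/(D+z)² = 121×3.5²/(3.5+5.5)² = 18.299 kPa
Final effective stress: σ'_f = 139 + 18.299 = 157.3 kPa.
σ'_f = 157.3 ≤ σ'_p = 184 kPa, so the clay remains overconsolidated and only the recompression index applies:
S_c = C_r·H/(1+e₀)·log₁₀(σ'_f/σ'_0) = 0.083×7/1.88×log₁₀(157.3/139)
    = 0.30904 × 0.053714 = 0.0166 m

S_c ≈ 16.6 mm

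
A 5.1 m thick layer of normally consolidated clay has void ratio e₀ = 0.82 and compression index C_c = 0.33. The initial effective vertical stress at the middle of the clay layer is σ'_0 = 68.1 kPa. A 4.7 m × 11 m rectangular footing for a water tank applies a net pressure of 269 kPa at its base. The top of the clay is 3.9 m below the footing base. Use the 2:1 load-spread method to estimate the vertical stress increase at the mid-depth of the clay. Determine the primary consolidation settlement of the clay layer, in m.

S_c ≈ 0.288 m

Mid-depth of clay below the footing base: z = 3.9 + 5.1/2 = 6.45 m.
Stress increase at mid-clay by the 2:1 spreading method:
Δσ = qBL/((B+z)(L+z)) = 269×4.7×11/((4.7+6.45)(11+6.45)) = 71.478 kPa
Final effective stress: σ'_f = σ'_0 + Δσ = 68.1 + 71.478 = 139.58 kPa.
Normally consolidated clay, so the full stress increment lies on the virgin compression line:
S_c = C_c·H/(1+e₀)·log₁₀(σ'_f/σ'_0) = 0.33×5.1/(1+0.82)×log₁₀(139.58/68.1)
    = 0.92473 × 0.31168 = 0.2882 m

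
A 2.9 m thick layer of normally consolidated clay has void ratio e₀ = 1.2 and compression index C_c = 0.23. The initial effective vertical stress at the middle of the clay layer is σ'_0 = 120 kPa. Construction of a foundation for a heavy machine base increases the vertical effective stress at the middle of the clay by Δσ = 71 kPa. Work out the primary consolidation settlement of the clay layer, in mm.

S_c ≈ 61.2 mm

Final effective stress: σ'_f = σ'_0 + Δσ = 120 + 71 = 191 kPa.
Normally consolidated clay, so the full stress increment lies on the virgin compression line:
S_c = C_c·H/(1+e₀)·log₁₀(σ'_f/σ'_0) = 0.23×2.9/(1+1.2)×log₁₀(191/120)
    = 0.30318 × 0.20185 = 0.0612 m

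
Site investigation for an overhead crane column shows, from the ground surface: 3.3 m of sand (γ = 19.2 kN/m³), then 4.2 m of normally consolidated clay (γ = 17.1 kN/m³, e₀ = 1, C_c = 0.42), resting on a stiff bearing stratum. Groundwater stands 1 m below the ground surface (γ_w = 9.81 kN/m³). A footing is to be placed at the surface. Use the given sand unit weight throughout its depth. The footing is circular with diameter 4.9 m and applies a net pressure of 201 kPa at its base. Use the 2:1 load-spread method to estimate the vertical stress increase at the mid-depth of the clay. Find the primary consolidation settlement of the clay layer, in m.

Mid-depth of clay below the ground surface: z = 3.3 + 4.2/2 = 5.4 m.
Total vertical stress at mid-clay: σ_v = 19.2×3.3 + 17.1×2.1 = 99.27 kPa.
Pore pressure: u = 9.81×(5.4 − 1) = 43.164 kPa.
Initial effective stress: σ'_0 = σ_v − u = 99.27 − 43.164 = 56.106 kPa.
Stress increase at mid-clay by the 2:1 spreading method:
Δσ ≈ qD²/(D+z)² = 201×4.9²/(4.9+5.4)² = 45.49 kPa
Final effective stress: σ'_f = σ'_0 + Δσ = 56.106 + 45.49 = 101.6 kPa.
Normally consolidated clay, so the full stress increment lies on the virgin compression line:
S_c = C_c·H/(1+e₀)·log₁₀(σ'_f/σ'_0) = 0.42×4.2/(1+1)×log₁₀(101.6/56.106)
    = 0.882 × 0.25788 = 0.2275 m

S_c ≈ 0.227 m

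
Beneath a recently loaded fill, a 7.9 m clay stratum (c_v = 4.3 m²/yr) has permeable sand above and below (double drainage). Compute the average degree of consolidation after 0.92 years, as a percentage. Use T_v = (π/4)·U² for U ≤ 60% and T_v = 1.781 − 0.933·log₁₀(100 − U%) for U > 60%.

U ≈ 56.8 %

Drainage path length: H_d = H/2 = 3.95 m (double drainage).
T_v = c_v·t/H_d² = 4.3×0.92/3.95² = 0.25355.
T_v = 0.25355 corresponds to the U ≤ 60% branch:
U = √(4T_v/π) = 0.5682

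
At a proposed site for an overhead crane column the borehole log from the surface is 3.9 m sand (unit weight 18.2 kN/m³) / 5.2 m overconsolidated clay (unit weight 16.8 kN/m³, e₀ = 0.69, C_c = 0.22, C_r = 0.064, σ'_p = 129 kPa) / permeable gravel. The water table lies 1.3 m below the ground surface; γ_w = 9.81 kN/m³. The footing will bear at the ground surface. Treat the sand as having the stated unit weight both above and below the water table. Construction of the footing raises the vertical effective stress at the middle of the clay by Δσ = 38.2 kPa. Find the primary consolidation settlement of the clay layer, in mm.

Mid-depth of clay below the ground surface: z = 3.9 + 5.2/2 = 6.5 m.
Total vertical stress at mid-clay: σ_v = 18.2×3.9 + 16.8×2.6 = 114.66 kPa.
Pore pressure: u = 9.81×(6.5 − 1.3) = 51.012 kPa.
Initial effective stress: σ'_0 = σ_v − u = 114.66 − 51.012 = 63.648 kPa.
Final effective stress: σ'_f = 63.648 + 38.2 = 101.85 kPa.
σ'_f = 101.85 ≤ σ'_p = 129 kPa, so the clay remains overconsolidated and only the recompression index applies:
S_c = C_r·H/(1+e₀)·log₁₀(σ'_f/σ'_0) = 0.064×5.2/1.69×log₁₀(101.85/63.648)
    = 0.19692 × 0.20418 = 0.04021 m

S_c ≈ 40.2 mm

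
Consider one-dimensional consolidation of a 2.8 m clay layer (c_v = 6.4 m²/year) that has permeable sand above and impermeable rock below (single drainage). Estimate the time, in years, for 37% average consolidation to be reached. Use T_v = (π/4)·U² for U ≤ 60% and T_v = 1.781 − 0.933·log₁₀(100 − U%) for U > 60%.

t ≈ 0.132 years

Drainage path length: H_d = H = 2.8 m (single drainage).
U ≤ 60%: T_v = (π/4)·U² = (π/4)×0.37² = 0.10752.
t = T_v·H_d²/c_v = 0.10752×2.8²/6.4 = 0.1317 years.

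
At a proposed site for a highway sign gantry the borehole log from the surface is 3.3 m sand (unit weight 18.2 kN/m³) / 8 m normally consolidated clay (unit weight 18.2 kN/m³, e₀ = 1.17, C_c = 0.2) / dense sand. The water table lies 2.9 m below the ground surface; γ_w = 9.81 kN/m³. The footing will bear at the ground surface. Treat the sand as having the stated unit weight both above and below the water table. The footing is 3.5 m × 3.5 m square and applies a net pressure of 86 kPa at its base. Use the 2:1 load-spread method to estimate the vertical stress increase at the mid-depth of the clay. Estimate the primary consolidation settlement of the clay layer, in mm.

S_c ≈ 30.7 mm

Mid-depth of clay below the ground surface: z = 3.3 + 8/2 = 7.3 m.
Total vertical stress at mid-clay: σ_v = 18.2×3.3 + 18.2×4 = 132.86 kPa.
Pore pressure: u = 9.81×(7.3 − 2.9) = 43.164 kPa.
Initial effective stress: σ'_0 = σ_v − u = 132.86 − 43.164 = 89.696 kPa.
Stress increase at mid-clay by the 2:1 spreading method:
Δσ = qBL/((B+z)(L+z)) = 86×3.5×3.5/((3.5+7.3)(3.5+7.3)) = 9.0321 kPa
Final effective stress: σ'_f = σ'_0 + Δσ = 89.696 + 9.0321 = 98.728 kPa.
Normally consolidated clay, so the full stress increment lies on the virgin compression line:
S_c = C_c·H/(1+e₀)·log₁₀(σ'_f/σ'_0) = 0.2×8/(1+1.17)×log₁₀(98.728/89.696)
    = 0.73733 × 0.041667 = 0.03072 m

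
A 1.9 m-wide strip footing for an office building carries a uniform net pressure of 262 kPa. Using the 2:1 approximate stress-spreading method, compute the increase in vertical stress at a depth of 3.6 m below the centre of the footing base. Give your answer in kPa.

By the 2:1 method the load spreads at 1 horizontal : 2 vertical, so at depth z the loaded area has grown by z in each plan dimension:
Δσ = qB/(B+z) = 262×1.9/(1.9+3.6) = 90.509 kPa

Δσ_z ≈ 90.5 kPa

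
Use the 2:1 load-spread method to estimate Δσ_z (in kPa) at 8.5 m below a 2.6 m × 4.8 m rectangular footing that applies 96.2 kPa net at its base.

By the 2:1 method the load spreads at 1 horizontal : 2 vertical, so at depth z the loaded area has grown by z in each plan dimension:
Δσ = qBL/((B+z)(L+z)) = 96.2×2.6×4.8/((2.6+8.5)(4.8+8.5)) = 8.1323 kPa

Δσ_z ≈ 8.13 kPa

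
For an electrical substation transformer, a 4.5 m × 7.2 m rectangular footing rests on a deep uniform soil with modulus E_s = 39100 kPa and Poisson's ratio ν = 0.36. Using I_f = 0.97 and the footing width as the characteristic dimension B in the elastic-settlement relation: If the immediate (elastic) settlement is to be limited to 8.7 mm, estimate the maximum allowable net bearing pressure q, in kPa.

S_e = q·B·(1−ν²)/E_s · I_f  ⇒  q = S_e·E_s / (B·(1−ν²)·I_f).
q = 0.0087 × 39100 / (4.5 × 0.8704 × 0.97) = 89.54 kPa

q ≈ 89.5 kPa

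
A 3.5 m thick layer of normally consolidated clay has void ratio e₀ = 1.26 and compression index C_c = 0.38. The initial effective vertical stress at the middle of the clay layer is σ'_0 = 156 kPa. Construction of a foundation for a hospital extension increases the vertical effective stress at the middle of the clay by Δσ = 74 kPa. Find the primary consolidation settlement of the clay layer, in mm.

S_c ≈ 99.2 mm

Final effective stress: σ'_f = σ'_0 + Δσ = 156 + 74 = 230 kPa.
Normally consolidated clay, so the full stress increment lies on the virgin compression line:
S_c = C_c·H/(1+e₀)·log₁₀(σ'_f/σ'_0) = 0.38×3.5/(1+1.26)×log₁₀(230/156)
    = 0.5885 × 0.1686 = 0.09922 m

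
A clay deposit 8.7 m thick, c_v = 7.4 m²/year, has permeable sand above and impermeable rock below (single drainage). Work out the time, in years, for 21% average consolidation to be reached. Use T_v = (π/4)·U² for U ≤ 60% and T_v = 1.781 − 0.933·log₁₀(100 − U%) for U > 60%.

Drainage path length: H_d = H = 8.7 m (single drainage).
U ≤ 60%: T_v = (π/4)·U² = (π/4)×0.21² = 0.034636.
t = T_v·H_d²/c_v = 0.034636×8.7²/7.4 = 0.3543 years.

t ≈ 0.354 years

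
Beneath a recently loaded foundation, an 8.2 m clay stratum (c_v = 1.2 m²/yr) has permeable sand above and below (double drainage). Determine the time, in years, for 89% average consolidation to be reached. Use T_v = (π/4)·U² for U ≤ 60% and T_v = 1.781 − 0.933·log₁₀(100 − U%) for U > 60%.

t ≈ 11.3 years

Drainage path length: H_d = H/2 = 4.1 m (double drainage).
U > 60%: T_v = 1.781 − 0.933·log₁₀(100 − 89) = 0.80938.
t = T_v·H_d²/c_v = 0.80938×4.1²/1.2 = 11.34 years.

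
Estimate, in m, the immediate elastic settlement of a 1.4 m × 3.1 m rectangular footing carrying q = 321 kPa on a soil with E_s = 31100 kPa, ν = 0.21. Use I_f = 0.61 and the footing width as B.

Immediate (elastic) settlement: S_e = q·B·(1−ν²)/E_s · I_f.
S_e = 321 × 1.4 × (1 − 0.21²) / 31100 × 0.61
    = 321 × 1.4 × 0.9559 / 31100 × 0.61
    = 0.008426 m

S_e ≈ 0.00843 m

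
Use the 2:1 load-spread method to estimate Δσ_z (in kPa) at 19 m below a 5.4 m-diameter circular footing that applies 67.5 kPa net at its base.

Δσ_z ≈ 3.31 kPa

By the 2:1 method the load spreads at 1 horizontal : 2 vertical, so at depth z the loaded area has grown by z in each plan dimension:
Δσ ≈ qD²/(D+z)² = 67.5×5.4²/(5.4+19)² = 3.3061 kPa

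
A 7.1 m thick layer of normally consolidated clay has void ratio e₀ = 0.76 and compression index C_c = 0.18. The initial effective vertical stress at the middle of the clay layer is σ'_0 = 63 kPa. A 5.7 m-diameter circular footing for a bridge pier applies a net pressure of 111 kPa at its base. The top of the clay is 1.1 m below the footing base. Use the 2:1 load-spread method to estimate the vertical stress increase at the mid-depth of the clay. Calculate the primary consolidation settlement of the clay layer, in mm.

Mid-depth of clay below the footing base: z = 1.1 + 7.1/2 = 4.65 m.
Stress increase at mid-clay by the 2:1 spreading method:
Δσ ≈ qD²/(D+z)² = 111×5.7²/(5.7+4.65)² = 33.666 kPa
Final effective stress: σ'_f = σ'_0 + Δσ = 63 + 33.666 = 96.666 kPa.
Normally consolidated clay, so the full stress increment lies on the virgin compression line:
S_c = C_c·H/(1+e₀)·log₁₀(σ'_f/σ'_0) = 0.18×7.1/(1+0.76)×log₁₀(96.666/63)
    = 0.72614 × 0.18593 = 0.135 m

S_c ≈ 135 mm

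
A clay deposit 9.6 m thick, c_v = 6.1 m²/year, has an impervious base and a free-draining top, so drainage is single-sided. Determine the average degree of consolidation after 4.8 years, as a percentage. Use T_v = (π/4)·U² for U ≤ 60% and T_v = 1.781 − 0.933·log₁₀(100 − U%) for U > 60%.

Drainage path length: H_d = H = 9.6 m (single drainage).
T_v = c_v·t/H_d² = 6.1×4.8/9.6² = 0.31771.
T_v = 0.31771 corresponds to the U > 60% branch:
U = 1 − 10^((1.781 − T_v)/0.933)/100 = 0.6299

U ≈ 63 %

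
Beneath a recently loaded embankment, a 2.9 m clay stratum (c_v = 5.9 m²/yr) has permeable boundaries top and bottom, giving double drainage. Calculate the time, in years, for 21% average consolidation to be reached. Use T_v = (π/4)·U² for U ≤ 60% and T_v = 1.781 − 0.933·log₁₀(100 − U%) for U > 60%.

Drainage path length: H_d = H/2 = 1.45 m (double drainage).
U ≤ 60%: T_v = (π/4)·U² = (π/4)×0.21² = 0.034636.
t = T_v·H_d²/c_v = 0.034636×1.45²/5.9 = 0.01234 years.

t ≈ 0.0123 years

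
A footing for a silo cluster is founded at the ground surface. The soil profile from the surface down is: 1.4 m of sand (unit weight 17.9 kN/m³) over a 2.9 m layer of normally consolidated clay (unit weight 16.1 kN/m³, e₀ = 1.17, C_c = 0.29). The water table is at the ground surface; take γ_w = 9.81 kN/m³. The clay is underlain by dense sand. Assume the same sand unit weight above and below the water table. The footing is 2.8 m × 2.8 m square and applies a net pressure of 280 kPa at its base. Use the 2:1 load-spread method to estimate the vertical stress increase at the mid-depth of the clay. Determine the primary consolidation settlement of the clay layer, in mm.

S_c ≈ 248 mm

Mid-depth of clay below the ground surface: z = 1.4 + 2.9/2 = 2.85 m.
Total vertical stress at mid-clay: σ_v = 17.9×1.4 + 16.1×1.45 = 48.405 kPa.
Pore pressure: u = 9.81×(2.85 − 0) = 27.959 kPa.
Initial effective stress: σ'_0 = σ_v − u = 48.405 − 27.959 = 20.446 kPa.
Stress increase at mid-clay by the 2:1 spreading method:
Δσ = qBL/((B+z)(L+z)) = 280×2.8×2.8/((2.8+2.85)(2.8+2.85)) = 68.767 kPa
Final effective stress: σ'_f = σ'_0 + Δσ = 20.446 + 68.767 = 89.213 kPa.
Normally consolidated clay, so the full stress increment lies on the virgin compression line:
S_c = C_c·H/(1+e₀)·log₁₀(σ'_f/σ'_0) = 0.29×2.9/(1+1.17)×log₁₀(89.213/20.446)
    = 0.38756 × 0.63982 = 0.248 m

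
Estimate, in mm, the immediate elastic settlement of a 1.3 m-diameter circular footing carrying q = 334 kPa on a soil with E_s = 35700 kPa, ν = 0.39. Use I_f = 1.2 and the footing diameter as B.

S_e ≈ 12.4 mm

Immediate (elastic) settlement: S_e = q·B·(1−ν²)/E_s · I_f.
S_e = 334 × 1.3 × (1 − 0.39²) / 35700 × 1.2
    = 334 × 1.3 × 0.8479 / 35700 × 1.2
    = 0.01238 m = 12.38 mm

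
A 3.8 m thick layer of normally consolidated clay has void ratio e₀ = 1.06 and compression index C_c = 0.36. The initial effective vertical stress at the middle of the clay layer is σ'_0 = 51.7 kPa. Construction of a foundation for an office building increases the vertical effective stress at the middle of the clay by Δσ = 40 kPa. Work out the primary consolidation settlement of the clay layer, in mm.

Final effective stress: σ'_f = σ'_0 + Δσ = 51.7 + 40 = 91.7 kPa.
Normally consolidated clay, so the full stress increment lies on the virgin compression line:
S_c = C_c·H/(1+e₀)·log₁₀(σ'_f/σ'_0) = 0.36×3.8/(1+1.06)×log₁₀(91.7/51.7)
    = 0.66408 × 0.24888 = 0.1653 m

S_c ≈ 165 mm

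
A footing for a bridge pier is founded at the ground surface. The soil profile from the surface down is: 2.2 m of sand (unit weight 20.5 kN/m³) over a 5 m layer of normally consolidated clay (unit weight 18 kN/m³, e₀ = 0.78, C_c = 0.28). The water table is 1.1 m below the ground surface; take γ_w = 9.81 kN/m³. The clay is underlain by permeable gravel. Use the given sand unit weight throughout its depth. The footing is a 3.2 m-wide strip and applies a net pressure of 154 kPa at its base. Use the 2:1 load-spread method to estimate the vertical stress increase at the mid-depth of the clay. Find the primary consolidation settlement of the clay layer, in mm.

Mid-depth of clay below the ground surface: z = 2.2 + 5/2 = 4.7 m.
Total vertical stress at mid-clay: σ_v = 20.5×2.2 + 18×2.5 = 90.1 kPa.
Pore pressure: u = 9.81×(4.7 − 1.1) = 35.316 kPa.
Initial effective stress: σ'_0 = σ_v − u = 90.1 − 35.316 = 54.784 kPa.
Stress increase at mid-clay by the 2:1 spreading method:
Δσ = qB/(B+z) = 154×3.2/(3.2+4.7) = 62.38 kPa
Final effective stress: σ'_f = σ'_0 + Δσ = 54.784 + 62.38 = 117.16 kPa.
Normally consolidated clay, so the full stress increment lies on the virgin compression line:
S_c = C_c·H/(1+e₀)·log₁₀(σ'_f/σ'_0) = 0.28×5/(1+0.78)×log₁₀(117.16/54.784)
    = 0.78652 × 0.33013 = 0.2597 m

S_c ≈ 260 mm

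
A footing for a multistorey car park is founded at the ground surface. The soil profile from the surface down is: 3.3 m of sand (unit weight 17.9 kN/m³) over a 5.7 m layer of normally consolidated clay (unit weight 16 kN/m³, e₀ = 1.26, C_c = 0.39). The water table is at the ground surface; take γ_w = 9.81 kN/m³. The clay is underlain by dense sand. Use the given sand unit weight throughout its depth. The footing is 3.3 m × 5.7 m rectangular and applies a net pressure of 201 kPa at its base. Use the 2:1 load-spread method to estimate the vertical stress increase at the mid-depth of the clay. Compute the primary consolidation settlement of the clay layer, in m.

S_c ≈ 0.242 m

Mid-depth of clay below the ground surface: z = 3.3 + 5.7/2 = 6.15 m.
Total vertical stress at mid-clay: σ_v = 17.9×3.3 + 16×2.85 = 104.67 kPa.
Pore pressure: u = 9.81×(6.15 − 0) = 60.332 kPa.
Initial effective stress: σ'_0 = σ_v − u = 104.67 − 60.332 = 44.338 kPa.
Stress increase at mid-clay by the 2:1 spreading method:
Δσ = qBL/((B+z)(L+z)) = 201×3.3×5.7/((3.3+6.15)(5.7+6.15)) = 33.763 kPa
Final effective stress: σ'_f = σ'_0 + Δσ = 44.338 + 33.763 = 78.101 kPa.
Normally consolidated clay, so the full stress increment lies on the virgin compression line:
S_c = C_c·H/(1+e₀)·log₁₀(σ'_f/σ'_0) = 0.39×5.7/(1+1.26)×log₁₀(78.101/44.338)
    = 0.98363 × 0.24588 = 0.2419 m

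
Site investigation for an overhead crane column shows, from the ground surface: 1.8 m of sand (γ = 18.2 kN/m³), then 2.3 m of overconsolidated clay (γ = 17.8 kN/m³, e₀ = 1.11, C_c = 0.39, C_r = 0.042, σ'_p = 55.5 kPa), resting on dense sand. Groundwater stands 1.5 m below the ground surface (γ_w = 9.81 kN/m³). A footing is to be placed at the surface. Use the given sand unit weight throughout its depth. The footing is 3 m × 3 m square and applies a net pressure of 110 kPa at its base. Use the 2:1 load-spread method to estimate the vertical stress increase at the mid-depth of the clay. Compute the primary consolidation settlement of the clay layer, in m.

Mid-depth of clay below the ground surface: z = 1.8 + 2.3/2 = 2.95 m.
Total vertical stress at mid-clay: σ_v = 18.2×1.8 + 17.8×1.15 = 53.23 kPa.
Pore pressure: u = 9.81×(2.95 − 1.5) = 14.225 kPa.
Initial effective stress: σ'_0 = σ_v − u = 53.23 − 14.225 = 39.005 kPa.
Stress increase at mid-clay by the 2:1 spreading method:
Δσ = qBL/((B+z)(L+z)) = 110×3×3/((3+2.95)(3+2.95)) = 27.964 kPa
Final effective stress: σ'_f = 39.005 + 27.964 = 66.969 kPa.
σ'_f = 66.969 > σ'_p = 55.5 kPa, so the stress path crosses the preconsolidation pressure — recompression up to σ'_p, then virgin compression beyond:
S_c = H/(1+e₀)·[C_r·log₁₀(σ'_p/σ'_0) + C_c·log₁₀(σ'_f/σ'_p)]
    = 2.3/2.11 × [0.042×log₁₀(55.5/39.005) + 0.39×log₁₀(66.969/55.5)]
    = 1.09 × [0.0064333 + 0.031817] = 0.04169 m

S_c ≈ 0.0417 m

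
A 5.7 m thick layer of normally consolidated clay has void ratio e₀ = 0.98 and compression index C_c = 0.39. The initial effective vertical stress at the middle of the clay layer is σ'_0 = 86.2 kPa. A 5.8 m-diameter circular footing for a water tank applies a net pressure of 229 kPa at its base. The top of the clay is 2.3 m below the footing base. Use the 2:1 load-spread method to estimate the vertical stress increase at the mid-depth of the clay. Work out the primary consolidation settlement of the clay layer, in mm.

S_c ≈ 272 mm

Mid-depth of clay below the footing base: z = 2.3 + 5.7/2 = 5.15 m.
Stress increase at mid-clay by the 2:1 spreading method:
Δσ ≈ qD²/(D+z)² = 229×5.8²/(5.8+5.15)² = 64.249 kPa
Final effective stress: σ'_f = σ'_0 + Δσ = 86.2 + 64.249 = 150.45 kPa.
Normally consolidated clay, so the full stress increment lies on the virgin compression line:
S_c = C_c·H/(1+e₀)·log₁₀(σ'_f/σ'_0) = 0.39×5.7/(1+0.98)×log₁₀(150.45/86.2)
    = 1.1227 × 0.24188 = 0.2716 m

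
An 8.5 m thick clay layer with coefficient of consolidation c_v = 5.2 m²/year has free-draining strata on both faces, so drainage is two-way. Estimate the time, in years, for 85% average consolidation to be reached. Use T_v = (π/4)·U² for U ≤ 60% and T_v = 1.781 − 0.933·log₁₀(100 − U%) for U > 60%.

Drainage path length: H_d = H/2 = 4.25 m (double drainage).
U > 60%: T_v = 1.781 − 0.933·log₁₀(100 − 85) = 0.68371.
t = T_v·H_d²/c_v = 0.68371×4.25²/5.2 = 2.375 years.

t ≈ 2.37 years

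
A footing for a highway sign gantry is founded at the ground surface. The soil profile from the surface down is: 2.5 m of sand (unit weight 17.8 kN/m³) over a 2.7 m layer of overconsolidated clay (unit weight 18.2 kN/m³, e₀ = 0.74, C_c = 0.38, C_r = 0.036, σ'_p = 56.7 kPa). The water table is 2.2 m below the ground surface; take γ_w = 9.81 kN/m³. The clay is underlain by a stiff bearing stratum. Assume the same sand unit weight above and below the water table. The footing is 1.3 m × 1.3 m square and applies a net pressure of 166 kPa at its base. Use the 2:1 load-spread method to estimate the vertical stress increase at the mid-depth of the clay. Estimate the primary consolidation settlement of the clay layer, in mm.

Mid-depth of clay below the ground surface: z = 2.5 + 2.7/2 = 3.85 m.
Total vertical stress at mid-clay: σ_v = 17.8×2.5 + 18.2×1.35 = 69.07 kPa.
Pore pressure: u = 9.81×(3.85 − 2.2) = 16.186 kPa.
Initial effective stress: σ'_0 = σ_v − u = 69.07 − 16.186 = 52.884 kPa.
Stress increase at mid-clay by the 2:1 spreading method:
Δσ = qBL/((B+z)(L+z)) = 166×1.3×1.3/((1.3+3.85)(1.3+3.85)) = 10.577 kPa
Final effective stress: σ'_f = 52.884 + 10.577 = 63.461 kPa.
σ'_f = 63.461 > σ'_p = 56.7 kPa, so the stress path crosses the preconsolidation pressure — recompression up to σ'_p, then virgin compression beyond:
S_c = H/(1+e₀)·[C_r·log₁₀(σ'_p/σ'_0) + C_c·log₁₀(σ'_f/σ'_p)]
    = 2.7/1.74 × [0.036×log₁₀(56.7/52.884) + 0.38×log₁₀(63.461/56.7)]
    = 1.5517 × [0.0010893 + 0.018591] = 0.03054 m

S_c ≈ 30.5 mm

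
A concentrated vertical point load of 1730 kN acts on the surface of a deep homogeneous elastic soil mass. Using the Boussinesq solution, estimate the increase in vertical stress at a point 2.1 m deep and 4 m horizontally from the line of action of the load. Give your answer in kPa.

Boussinesq vertical stress below a point load on an elastic half-space:
Δσ_z = 3P/(2πz²) · [1 + (r/z)²]^(−5/2)
r/z = 4/2.1 = 1.9048; [1+(r/z)²]^(−5/2) = 0.021701.
Δσ_z = 3×1730/(2π×2.1²) × 0.021701 = 187.3 × 0.021701 = 4.065 kPa

Δσ_z ≈ 4.06 kPa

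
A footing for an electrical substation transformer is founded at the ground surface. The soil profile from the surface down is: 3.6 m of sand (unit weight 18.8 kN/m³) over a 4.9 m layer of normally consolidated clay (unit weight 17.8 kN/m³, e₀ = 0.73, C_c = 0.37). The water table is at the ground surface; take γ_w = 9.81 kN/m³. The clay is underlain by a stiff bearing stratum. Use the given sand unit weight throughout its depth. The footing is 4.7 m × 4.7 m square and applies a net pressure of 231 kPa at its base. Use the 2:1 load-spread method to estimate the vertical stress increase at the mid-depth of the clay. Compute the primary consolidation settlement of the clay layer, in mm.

S_c ≈ 280 mm

Mid-depth of clay below the ground surface: z = 3.6 + 4.9/2 = 6.05 m.
Total vertical stress at mid-clay: σ_v = 18.8×3.6 + 17.8×2.45 = 111.29 kPa.
Pore pressure: u = 9.81×(6.05 − 0) = 59.351 kPa.
Initial effective stress: σ'_0 = σ_v − u = 111.29 − 59.351 = 51.939 kPa.
Stress increase at mid-clay by the 2:1 spreading method:
Δσ = qBL/((B+z)(L+z)) = 231×4.7×4.7/((4.7+6.05)(4.7+6.05)) = 44.156 kPa
Final effective stress: σ'_f = σ'_0 + Δσ = 51.939 + 44.156 = 96.095 kPa.
Normally consolidated clay, so the full stress increment lies on the virgin compression line:
S_c = C_c·H/(1+e₀)·log₁₀(σ'_f/σ'_0) = 0.37×4.9/(1+0.73)×log₁₀(96.095/51.939)
    = 1.048 × 0.26721 = 0.28 m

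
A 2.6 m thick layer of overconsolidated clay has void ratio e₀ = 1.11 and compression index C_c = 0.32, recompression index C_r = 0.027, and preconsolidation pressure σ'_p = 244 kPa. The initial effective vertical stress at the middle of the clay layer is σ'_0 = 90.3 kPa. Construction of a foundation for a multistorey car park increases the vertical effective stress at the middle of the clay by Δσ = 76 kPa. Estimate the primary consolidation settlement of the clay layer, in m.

Final effective stress: σ'_f = 90.3 + 76 = 166.3 kPa.
σ'_f = 166.3 ≤ σ'_p = 244 kPa, so the clay remains overconsolidated and only the recompression index applies:
S_c = C_r·H/(1+e₀)·log₁₀(σ'_f/σ'_0) = 0.027×2.6/2.11×log₁₀(166.3/90.3)
    = 0.033269 × 0.2652 = 0.008823 m

S_c ≈ 0.00882 m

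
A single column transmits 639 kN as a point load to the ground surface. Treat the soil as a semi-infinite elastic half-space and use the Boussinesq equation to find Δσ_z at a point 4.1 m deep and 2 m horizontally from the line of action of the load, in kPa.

Δσ_z ≈ 10.6 kPa

Boussinesq vertical stress below a point load on an elastic half-space:
Δσ_z = 3P/(2πz²) · [1 + (r/z)²]^(−5/2)
r/z = 2/4.1 = 0.4878; [1+(r/z)²]^(−5/2) = 0.58646.
Δσ_z = 3×639/(2π×4.1²) × 0.58646 = 18.15 × 0.58646 = 10.64 kPa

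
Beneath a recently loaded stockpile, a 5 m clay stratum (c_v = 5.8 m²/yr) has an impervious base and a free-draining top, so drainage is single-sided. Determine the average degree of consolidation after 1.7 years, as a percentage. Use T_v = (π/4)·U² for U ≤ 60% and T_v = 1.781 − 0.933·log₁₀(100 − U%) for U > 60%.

U ≈ 69.4 %

Drainage path length: H_d = H = 5 m (single drainage).
T_v = c_v·t/H_d² = 5.8×1.7/5² = 0.3944.
T_v = 0.3944 corresponds to the U > 60% branch:
U = 1 − 10^((1.781 − T_v)/0.933)/100 = 0.6937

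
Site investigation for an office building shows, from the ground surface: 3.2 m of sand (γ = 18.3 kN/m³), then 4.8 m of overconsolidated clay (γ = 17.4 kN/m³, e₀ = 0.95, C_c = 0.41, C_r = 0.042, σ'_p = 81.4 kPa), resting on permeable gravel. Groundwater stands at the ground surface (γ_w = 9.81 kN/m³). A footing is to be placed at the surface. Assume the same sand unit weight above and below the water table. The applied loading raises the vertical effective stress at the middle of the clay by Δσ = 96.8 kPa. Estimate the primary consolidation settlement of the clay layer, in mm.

S_c ≈ 271 mm

Mid-depth of clay below the ground surface: z = 3.2 + 4.8/2 = 5.6 m.
Total vertical stress at mid-clay: σ_v = 18.3×3.2 + 17.4×2.4 = 100.32 kPa.
Pore pressure: u = 9.81×(5.6 − 0) = 54.936 kPa.
Initial effective stress: σ'_0 = σ_v − u = 100.32 − 54.936 = 45.384 kPa.
Final effective stress: σ'_f = 45.384 + 96.8 = 142.18 kPa.
σ'_f = 142.18 > σ'_p = 81.4 kPa, so the stress path crosses the preconsolidation pressure — recompression up to σ'_p, then virgin compression beyond:
S_c = H/(1+e₀)·[C_r·log₁₀(σ'_p/σ'_0) + C_c·log₁₀(σ'_f/σ'_p)]
    = 4.8/1.95 × [0.042×log₁₀(81.4/45.384) + 0.41×log₁₀(142.18/81.4)]
    = 2.4615 × [0.010656 + 0.099308] = 0.2707 m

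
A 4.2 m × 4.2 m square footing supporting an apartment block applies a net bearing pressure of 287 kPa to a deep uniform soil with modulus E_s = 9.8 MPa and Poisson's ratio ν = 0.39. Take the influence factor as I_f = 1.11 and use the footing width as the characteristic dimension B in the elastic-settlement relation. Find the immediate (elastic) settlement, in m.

S_e ≈ 0.116 m

Immediate (elastic) settlement: S_e = q·B·(1−ν²)/E_s · I_f.
E_s = 9.8 MPa = 9800 kPa.
S_e = 287 × 4.2 × (1 − 0.39²) / 9800 × 1.11
    = 287 × 4.2 × 0.8479 / 9800 × 1.11
    = 0.1158 m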